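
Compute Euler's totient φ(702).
φ(702) = 216

φ is multiplicative, with φ(p^e) = p^e − p^(e−1). Factorise 702 = 2 · 3^3 · 13. Then
  φ(702) = (2 − 1) · (3^3 − 3^2) · (13 − 1) = 1 · 18 · 12 = 216.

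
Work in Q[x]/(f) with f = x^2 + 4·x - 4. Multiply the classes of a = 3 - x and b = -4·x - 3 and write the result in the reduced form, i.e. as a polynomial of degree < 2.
First multiply in Q[x] without reducing: a · b = 4·x^2 - 9·x - 9. Now divide by f(x) = x^2 + 4·x - 4, eliminating the leading term at each step:
  leading term 4·x^2: subtract (4)·f(x) = 4·x^2 + 16·x - 16, leaving 7 - 25·x
The degree is now < 2, so this is the remainder. Hence a · b ≡ 7 - 25·x in Q[x]/(f).

Final answer: a · b ≡ 7 - 25·x (mod f(x))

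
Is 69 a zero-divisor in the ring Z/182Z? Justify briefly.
NO

gcd(69, 182) = 1, so 69 is a unit in Z/182Z (it has a multiplicative inverse). A unit cannot be a zero-divisor: if 69·b ≡ 0 then multiplying both sides by 69^(−1) gives b ≡ 0. So 69 is not a zero-divisor.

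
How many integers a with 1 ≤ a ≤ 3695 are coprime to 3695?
The number of a ∈ {1, ..., 3695} with gcd(a, 3695) = 1 is by definition Euler's totient φ(3695). φ is multiplicative, with φ(p^e) = p^e − p^(e−1). Factorise 3695 = 5 · 739. Then
  φ(3695) = (5 − 1) · (739 − 1) = 4 · 738 = 2952.
So there are 2952 such integers.

Final answer: 2952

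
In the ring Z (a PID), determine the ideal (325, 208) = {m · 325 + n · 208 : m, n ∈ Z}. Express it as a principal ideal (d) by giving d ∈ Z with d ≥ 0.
In the PID Z, (a, b) is generated by gcd(a, b). Compute gcd(325, 208) with the extended Euclidean algorithm, tracking rows (r, s, t) with s·325 + t·208 = r:
  row A: (325, 1, 0)   [1·325 + 0·208 = 325]
  row B: (208, 0, 1)   [0·325 + 1·208 = 208]
  325 = 1·208 + 117   → row C = row A − 1·row B = (117, 1, −1)   [check: 1·325 − 1·208 = 117]
  208 = 1·117 + 91   → row D = row B − 1·row C = (91, −1, 2)   [check: −1·325 + 2·208 = 91]
  117 = 1·91 + 26   → row E = row C − 1·row D = (26, 2, −3)   [check: 2·325 − 3·208 = 26]
  91 = 3·26 + 13   → row F = row D − 3·row E = (13, −7, 11)   [check: −7·325 + 11·208 = 13]
  26 = 2·13 + 0   → remainder 0, stop. gcd = 13 (last nonzero row F).
So gcd(325, 208) = 13, with Bézout identity −7·325 + 11·208 = 13. Containment (⊇): the Bézout identity exhibits 13 as an element of (325, 208), giving (13) ⊆ (325, 208). Containment (⊆): since 13 | 325 and 13 | 208 (325 = 13·25, 208 = 13·16), every Z-linear combination of 325 and 208 is divisible by 13, so (325, 208) ⊆ (13). Therefore (325, 208) = (13), d = 13.

Final answer: (325, 208) = (13); d = 13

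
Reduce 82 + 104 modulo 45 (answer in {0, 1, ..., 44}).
6

Reduce the summands first: 82 ≡ 37, 104 ≡ 14 (mod 45), so 82 + 104 ≡ 37 + 14 (mod 45). 37 + 14 = 51; 51 = 1·45 + 6, so (82 + 104) mod 45 = 6.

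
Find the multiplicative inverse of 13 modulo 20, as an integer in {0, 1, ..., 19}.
Apply the extended Euclidean algorithm to (20, 13), tracking rows (r, s, t) with s·20 + t·13 = r. Each division r_prev = q·r_cur + r_new produces the new row as (previous row) − q·(current row):
  row A: (20, 1, 0)   [1·20 + 0·13 = 20]
  row B: (13, 0, 1)   [0·20 + 1·13 = 13]
  20 = 1·13 + 7   → row C = row A − 1·row B = (7, 1, −1)   [check: 1·20 − 1·13 = 7]
  13 = 1·7 + 6   → row D = row B − 1·row C = (6, −1, 2)   [check: −1·20 + 2·13 = 6]
  7 = 1·6 + 1   → row E = row C − 1·row D = (1, 2, −3)   [check: 2·20 − 3·13 = 1]
  6 = 6·1 + 0   → remainder 0, stop. gcd = 1 (last nonzero row E).
The gcd is 1, so 13 is invertible mod 20. The last nonzero row gives 2·20 − 3·13 = 1, so t = −3. So 13^(−1) ≡ −3 ≡ 17 (mod 20). Verify: 13 · 17 = 221 ≡ 1 (mod 20). ✓

Final answer: 13^(−1) ≡ 17 (mod 20)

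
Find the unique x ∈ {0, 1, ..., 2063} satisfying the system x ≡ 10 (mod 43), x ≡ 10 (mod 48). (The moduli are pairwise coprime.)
The moduli 43, 48 are pairwise coprime, so by the CRT there is a unique solution mod 43·48 = 2064.
Solve by successive substitution. Start with x ≡ 10 (mod 43).
  Combine with x ≡ 10 (mod 48): write x = 10 + 43·t and require 10 + 43·t ≡ 10 (mod 48), i.e. 43·t ≡ 10 − 10 ≡ 0 (mod 48). Since 43^(−1) ≡ 19 (mod 48), t ≡ 19·0 ≡ 0 (mod 48). So x ≡ 10 + 43·0 = 10 (mod 2064).
Unique solution in [0, 2064): x = 10.

Final answer: x ≡ 10 (mod 2064); the representative in [0, 2064) is 10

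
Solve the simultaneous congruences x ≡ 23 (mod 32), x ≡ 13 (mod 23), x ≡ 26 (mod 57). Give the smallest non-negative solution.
The moduli 32, 23, 57 are pairwise coprime, so by the CRT there is a unique solution mod 32·23·57 = 41952.
Solve by successive substitution. Start with x ≡ 23 (mod 32).
  Combine with x ≡ 13 (mod 23): write x = 23 + 32·t and require 23 + 32·t ≡ 13 (mod 23), i.e. 32·t ≡ 13 − 23 ≡ 13 (mod 23). Since 32^(−1) ≡ 18 (mod 23) (32 ≡ 9 (mod 23)), t ≡ 18·13 ≡ 4 (mod 23). So x ≡ 23 + 32·4 = 151 (mod 736).
  Combine with x ≡ 26 (mod 57): write x = 151 + 736·t and require 151 + 736·t ≡ 26 (mod 57), i.e. 736·t ≡ 26 − 151 ≡ 46 (mod 57). Since 736^(−1) ≡ 34 (mod 57) (736 ≡ 52 (mod 57)), t ≡ 34·46 ≡ 25 (mod 57). So x ≡ 151 + 736·25 = 18551 (mod 41952).
Unique solution in [0, 41952): x = 18551.

Final answer: x ≡ 18551 (mod 41952); the representative in [0, 41952) is 18551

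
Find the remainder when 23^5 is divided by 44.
23

Use repeated squaring. Binary(5) = 101. Walk through the bits of the exponent 5 left-to-right: at each bit after the leading one, square the running value, then multiply by 23 if the bit is 1 (always reducing mod 44):
  bit 1 = 1 (leading): start with 23.
  bit 2 = 0: square 23^2 = 529 ≡ 1 (mod 44).
  bit 3 = 1: square 1^2 = 1; bit is 1, so multiply 1·23 = 23 (mod 44).
Final value: 23^5 ≡ 23 (mod 44).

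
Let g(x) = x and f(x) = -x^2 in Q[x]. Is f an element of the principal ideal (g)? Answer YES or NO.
In Q[x] the ideal (g) consists of all multiples of g, so f ∈ (g) iff g | f, i.e. iff the remainder of f on division by g is 0. Divide f by g (g is monic, so eliminate the leading term of the running remainder at each step):
  leading term -x^2: subtract (-x)·g(x) = -x^2, leaving 0
The remainder is 0, so f(x) = g(x) · h(x) with h(x) = -x. Hence g | f, i.e. f ∈ (g).

Final answer: YES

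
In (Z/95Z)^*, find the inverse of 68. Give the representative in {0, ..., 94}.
Apply the extended Euclidean algorithm to (95, 68), tracking rows (r, s, t) with s·95 + t·68 = r. Each division r_prev = q·r_cur + r_new produces the new row as (previous row) − q·(current row):
  row A: (95, 1, 0)   [1·95 + 0·68 = 95]
  row B: (68, 0, 1)   [0·95 + 1·68 = 68]
  95 = 1·68 + 27   → row C = row A − 1·row B = (27, 1, −1)   [check: 1·95 − 1·68 = 27]
  68 = 2·27 + 14   → row D = row B − 2·row C = (14, −2, 3)   [check: −2·95 + 3·68 = 14]
  27 = 1·14 + 13   → row E = row C − 1·row D = (13, 3, −4)   [check: 3·95 − 4·68 = 13]
  14 = 1·13 + 1   → row F = row D − 1·row E = (1, −5, 7)   [check: −5·95 + 7·68 = 1]
  13 = 13·1 + 0   → remainder 0, stop. gcd = 1 (last nonzero row F).
The gcd is 1, so 68 is invertible mod 95. The last nonzero row gives −5·95 + 7·68 = 1, so t = 7. So 68^(−1) ≡ 7 (mod 95). Verify: 68 · 7 = 476 ≡ 1 (mod 95). ✓

Final answer: 68^(−1) ≡ 7 (mod 95)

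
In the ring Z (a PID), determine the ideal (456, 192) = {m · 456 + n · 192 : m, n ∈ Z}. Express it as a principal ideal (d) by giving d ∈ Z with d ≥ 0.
(456, 192) = (24); d = 24

In the PID Z, (a, b) is generated by gcd(a, b). Compute gcd(456, 192) with the extended Euclidean algorithm, tracking rows (r, s, t) with s·456 + t·192 = r:
  row A: (456, 1, 0)   [1·456 + 0·192 = 456]
  row B: (192, 0, 1)   [0·456 + 1·192 = 192]
  456 = 2·192 + 72   → row C = row A − 2·row B = (72, 1, −2)   [check: 1·456 − 2·192 = 72]
  192 = 2·72 + 48   → row D = row B − 2·row C = (48, −2, 5)   [check: −2·456 + 5·192 = 48]
  72 = 1·48 + 24   → row E = row C − 1·row D = (24, 3, −7)   [check: 3·456 − 7·192 = 24]
  48 = 2·24 + 0   → remainder 0, stop. gcd = 24 (last nonzero row E).
So gcd(456, 192) = 24, with Bézout identity 3·456 − 7·192 = 24. Containment (⊇): the Bézout identity exhibits 24 as an element of (456, 192), giving (24) ⊆ (456, 192). Containment (⊆): since 24 | 456 and 24 | 192 (456 = 24·19, 192 = 24·8), every Z-linear combination of 456 and 192 is divisible by 24, so (456, 192) ⊆ (24). Therefore (456, 192) = (24), d = 24.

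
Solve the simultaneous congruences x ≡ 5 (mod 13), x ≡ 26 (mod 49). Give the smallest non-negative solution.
x ≡ 369 (mod 637); the representative in [0, 637) is 369

The moduli 13, 49 are pairwise coprime, so by the CRT there is a unique solution mod 13·49 = 637.
Solve by successive substitution. Start with x ≡ 5 (mod 13).
  Combine with x ≡ 26 (mod 49): write x = 5 + 13·t and require 5 + 13·t ≡ 26 (mod 49), i.e. 13·t ≡ 26 − 5 ≡ 21 (mod 49). Since 13^(−1) ≡ 34 (mod 49), t ≡ 34·21 ≡ 28 (mod 49). So x ≡ 5 + 13·28 = 369 (mod 637).
Unique solution in [0, 637): x = 369.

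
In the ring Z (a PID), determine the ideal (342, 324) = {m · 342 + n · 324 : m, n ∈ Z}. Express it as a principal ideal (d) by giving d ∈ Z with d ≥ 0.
In the PID Z, (a, b) is generated by gcd(a, b). Compute gcd(342, 324) with the extended Euclidean algorithm, tracking rows (r, s, t) with s·342 + t·324 = r:
  row A: (342, 1, 0)   [1·342 + 0·324 = 342]
  row B: (324, 0, 1)   [0·342 + 1·324 = 324]
  342 = 1·324 + 18   → row C = row A − 1·row B = (18, 1, −1)   [check: 1·342 − 1·324 = 18]
  324 = 18·18 + 0   → remainder 0, stop. gcd = 18 (last nonzero row C).
So gcd(342, 324) = 18, with Bézout identity 1·342 − 1·324 = 18. Containment (⊇): the Bézout identity exhibits 18 as an element of (342, 324), giving (18) ⊆ (342, 324). Containment (⊆): since 18 | 342 and 18 | 324 (342 = 18·19, 324 = 18·18), every Z-linear combination of 342 and 324 is divisible by 18, so (342, 324) ⊆ (18). Therefore (342, 324) = (18), d = 18.

Final answer: (342, 324) = (18); d = 18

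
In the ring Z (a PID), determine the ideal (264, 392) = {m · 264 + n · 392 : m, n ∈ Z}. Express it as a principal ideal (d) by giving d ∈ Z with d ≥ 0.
In the PID Z, (a, b) is generated by gcd(a, b). Compute gcd(392, 264) with the extended Euclidean algorithm, tracking rows (r, s, t) with s·392 + t·264 = r:
  row A: (392, 1, 0)   [1·392 + 0·264 = 392]
  row B: (264, 0, 1)   [0·392 + 1·264 = 264]
  392 = 1·264 + 128   → row C = row A − 1·row B = (128, 1, −1)   [check: 1·392 − 1·264 = 128]
  264 = 2·128 + 8   → row D = row B − 2·row C = (8, −2, 3)   [check: −2·392 + 3·264 = 8]
  128 = 16·8 + 0   → remainder 0, stop. gcd = 8 (last nonzero row D).
So gcd(264, 392) = 8, with Bézout identity −2·392 + 3·264 = 8. Containment (⊇): the Bézout identity exhibits 8 as an element of (264, 392), giving (8) ⊆ (264, 392). Containment (⊆): since 8 | 264 and 8 | 392 (264 = 8·33, 392 = 8·49), every Z-linear combination of 264 and 392 is divisible by 8, so (264, 392) ⊆ (8). Therefore (264, 392) = (8), d = 8.

Final answer: (264, 392) = (8); d = 8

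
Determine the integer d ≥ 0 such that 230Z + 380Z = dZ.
(230, 380) = (10); d = 10

In the PID Z, (a, b) is generated by gcd(a, b). Compute gcd(380, 230) with the extended Euclidean algorithm, tracking rows (r, s, t) with s·380 + t·230 = r:
  row A: (380, 1, 0)   [1·380 + 0·230 = 380]
  row B: (230, 0, 1)   [0·380 + 1·230 = 230]
  380 = 1·230 + 150   → row C = row A − 1·row B = (150, 1, −1)   [check: 1·380 − 1·230 = 150]
  230 = 1·150 + 80   → row D = row B − 1·row C = (80, −1, 2)   [check: −1·380 + 2·230 = 80]
  150 = 1·80 + 70   → row E = row C − 1·row D = (70, 2, −3)   [check: 2·380 − 3·230 = 70]
  80 = 1·70 + 10   → row F = row D − 1·row E = (10, −3, 5)   [check: −3·380 + 5·230 = 10]
  70 = 7·10 + 0   → remainder 0, stop. gcd = 10 (last nonzero row F).
So gcd(230, 380) = 10, with Bézout identity −3·380 + 5·230 = 10. Containment (⊇): the Bézout identity exhibits 10 as an element of (230, 380), giving (10) ⊆ (230, 380). Containment (⊆): since 10 | 230 and 10 | 380 (230 = 10·23, 380 = 10·38), every Z-linear combination of 230 and 380 is divisible by 10, so (230, 380) ⊆ (10). Therefore (230, 380) = (10), d = 10.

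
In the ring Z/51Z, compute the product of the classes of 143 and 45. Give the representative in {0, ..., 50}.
9

Reduce the factors first: 143 ≡ 41 (mod 51), so 143 · 45 ≡ 41 · 45 (mod 51). 41 · 45 = 1845. Dividing by 51: 1845 = 36·51 + 9. So (143 · 45) mod 51 = 9.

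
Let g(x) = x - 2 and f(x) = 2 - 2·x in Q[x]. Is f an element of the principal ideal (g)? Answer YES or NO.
In Q[x] the ideal (g) consists of all multiples of g, so f ∈ (g) iff g | f, i.e. iff the remainder of f on division by g is 0. Divide f by g (g is monic, so eliminate the leading term of the running remainder at each step):
  leading term -2·x: subtract (-2)·g(x) = 4 - 2·x, leaving -2
The remainder r(x) = -2 ≠ 0 (and deg r < deg g), so g ∤ f, i.e. f ∉ (g).

Final answer: NO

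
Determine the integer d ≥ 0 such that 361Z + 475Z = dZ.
(361, 475) = (19); d = 19

In the PID Z, (a, b) is generated by gcd(a, b). Compute gcd(475, 361) with the extended Euclidean algorithm, tracking rows (r, s, t) with s·475 + t·361 = r:
  row A: (475, 1, 0)   [1·475 + 0·361 = 475]
  row B: (361, 0, 1)   [0·475 + 1·361 = 361]
  475 = 1·361 + 114   → row C = row A − 1·row B = (114, 1, −1)   [check: 1·475 − 1·361 = 114]
  361 = 3·114 + 19   → row D = row B − 3·row C = (19, −3, 4)   [check: −3·475 + 4·361 = 19]
  114 = 6·19 + 0   → remainder 0, stop. gcd = 19 (last nonzero row D).
So gcd(361, 475) = 19, with Bézout identity −3·475 + 4·361 = 19. Containment (⊇): the Bézout identity exhibits 19 as an element of (361, 475), giving (19) ⊆ (361, 475). Containment (⊆): since 19 | 361 and 19 | 475 (361 = 19·19, 475 = 19·25), every Z-linear combination of 361 and 475 is divisible by 19, so (361, 475) ⊆ (19). Therefore (361, 475) = (19), d = 19.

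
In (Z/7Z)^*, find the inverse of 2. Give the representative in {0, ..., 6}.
Apply the extended Euclidean algorithm to (7, 2), tracking rows (r, s, t) with s·7 + t·2 = r. Each division r_prev = q·r_cur + r_new produces the new row as (previous row) − q·(current row):
  row A: (7, 1, 0)   [1·7 + 0·2 = 7]
  row B: (2, 0, 1)   [0·7 + 1·2 = 2]
  7 = 3·2 + 1   → row C = row A − 3·row B = (1, 1, −3)   [check: 1·7 − 3·2 = 1]
  2 = 2·1 + 0   → remainder 0, stop. gcd = 1 (last nonzero row C).
The gcd is 1, so 2 is invertible mod 7. The last nonzero row gives 1·7 − 3·2 = 1, so t = −3. So 2^(−1) ≡ −3 ≡ 4 (mod 7). Verify: 2 · 4 = 8 ≡ 1 (mod 7). ✓

Final answer: 2^(−1) ≡ 4 (mod 7)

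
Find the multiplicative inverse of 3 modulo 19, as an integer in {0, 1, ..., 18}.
3^(−1) ≡ 13 (mod 19)

Apply the extended Euclidean algorithm to (19, 3), tracking rows (r, s, t) with s·19 + t·3 = r. Each division r_prev = q·r_cur + r_new produces the new row as (previous row) − q·(current row):
  row A: (19, 1, 0)   [1·19 + 0·3 = 19]
  row B: (3, 0, 1)   [0·19 + 1·3 = 3]
  19 = 6·3 + 1   → row C = row A − 6·row B = (1, 1, −6)   [check: 1·19 − 6·3 = 1]
  3 = 3·1 + 0   → remainder 0, stop. gcd = 1 (last nonzero row C).
The gcd is 1, so 3 is invertible mod 19. The last nonzero row gives 1·19 − 6·3 = 1, so t = −6. So 3^(−1) ≡ −6 ≡ 13 (mod 19). Verify: 3 · 13 = 39 ≡ 1 (mod 19). ✓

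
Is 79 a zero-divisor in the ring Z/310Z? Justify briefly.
gcd(79, 310) = 1, so 79 is a unit in Z/310Z (it has a multiplicative inverse). A unit cannot be a zero-divisor: if 79·b ≡ 0 then multiplying both sides by 79^(−1) gives b ≡ 0. So 79 is not a zero-divisor.

Final answer: NO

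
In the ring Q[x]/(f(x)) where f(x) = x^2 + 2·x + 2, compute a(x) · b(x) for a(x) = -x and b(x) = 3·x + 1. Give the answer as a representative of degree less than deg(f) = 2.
a · b ≡ 5·x + 6 (mod f(x))

First multiply in Q[x] without reducing: a · b = -3·x^2 - x. Now divide by f(x) = x^2 + 2·x + 2, eliminating the leading term at each step:
  leading term -3·x^2: subtract (-3)·f(x) = -3·x^2 - 6·x - 6, leaving 5·x + 6
The degree is now < 2, so this is the remainder. Hence a · b ≡ 5·x + 6 in Q[x]/(f).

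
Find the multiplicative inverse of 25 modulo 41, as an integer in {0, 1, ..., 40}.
Apply the extended Euclidean algorithm to (41, 25), tracking rows (r, s, t) with s·41 + t·25 = r. Each division r_prev = q·r_cur + r_new produces the new row as (previous row) − q·(current row):
  row A: (41, 1, 0)   [1·41 + 0·25 = 41]
  row B: (25, 0, 1)   [0·41 + 1·25 = 25]
  41 = 1·25 + 16   → row C = row A − 1·row B = (16, 1, −1)   [check: 1·41 − 1·25 = 16]
  25 = 1·16 + 9   → row D = row B − 1·row C = (9, −1, 2)   [check: −1·41 + 2·25 = 9]
  16 = 1·9 + 7   → row E = row C − 1·row D = (7, 2, −3)   [check: 2·41 − 3·25 = 7]
  9 = 1·7 + 2   → row F = row D − 1·row E = (2, −3, 5)   [check: −3·41 + 5·25 = 2]
  7 = 3·2 + 1   → row G = row E − 3·row F = (1, 11, −18)   [check: 11·41 − 18·25 = 1]
  2 = 2·1 + 0   → remainder 0, stop. gcd = 1 (last nonzero row G).
The gcd is 1, so 25 is invertible mod 41. The last nonzero row gives 11·41 − 18·25 = 1, so t = −18. So 25^(−1) ≡ −18 ≡ 23 (mod 41). Verify: 25 · 23 = 575 ≡ 1 (mod 41). ✓

Final answer: 25^(−1) ≡ 23 (mod 41)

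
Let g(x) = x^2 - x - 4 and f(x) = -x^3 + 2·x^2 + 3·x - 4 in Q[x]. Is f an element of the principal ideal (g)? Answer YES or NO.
In Q[x] the ideal (g) consists of all multiples of g, so f ∈ (g) iff g | f, i.e. iff the remainder of f on division by g is 0. Divide f by g (g is monic, so eliminate the leading term of the running remainder at each step):
  leading term -x^3: subtract (-x)·g(x) = -x^3 + x^2 + 4·x, leaving x^2 - x - 4
  leading term x^2: subtract (1)·g(x) = x^2 - x - 4, leaving 0
The remainder is 0, so f(x) = g(x) · h(x) with h(x) = 1 - x. Hence g | f, i.e. f ∈ (g).

Final answer: YES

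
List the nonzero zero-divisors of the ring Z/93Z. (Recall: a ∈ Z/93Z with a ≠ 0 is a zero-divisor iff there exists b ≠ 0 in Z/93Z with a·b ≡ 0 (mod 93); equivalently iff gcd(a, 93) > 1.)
nonzero zero-divisors of Z/93Z = {3, 6, 9, 12, 15, 18, 21, 24, 27, 30, 31, 33, 36, 39, 42, 45, 48, 51, 54, 57, 60, 62, 63, 66, 69, 72, 75, 78, 81, 84, 87, 90}

An element a ∈ Z/93Z (with a ≠ 0) is a zero-divisor iff gcd(a, 93) > 1 (because a is a unit precisely when gcd(a, n) = 1, and in Z/nZ every nonzero, non-unit element is a zero-divisor). Scan a = 1, ..., 92 and keep those with gcd(a, 93) > 1:
  gcd(3, 93) = 3, gcd(6, 93) = 3, gcd(9, 93) = 3, gcd(12, 93) = 3, gcd(15, 93) = 3, gcd(18, 93) = 3, gcd(21, 93) = 3, gcd(24, 93) = 3, gcd(27, 93) = 3, gcd(30, 93) = 3, gcd(31, 93) = 31, gcd(33, 93) = 3, gcd(36, 93) = 3, gcd(39, 93) = 3, gcd(42, 93) = 3, gcd(45, 93) = 3, gcd(48, 93) = 3, gcd(51, 93) = 3, gcd(54, 93) = 3, gcd(57, 93) = 3, gcd(60, 93) = 3, gcd(62, 93) = 31, gcd(63, 93) = 3, gcd(66, 93) = 3, gcd(69, 93) = 3, gcd(72, 93) = 3, gcd(75, 93) = 3, gcd(78, 93) = 3, gcd(81, 93) = 3, gcd(84, 93) = 3, gcd(87, 93) = 3, gcd(90, 93) = 3.
All other a ∈ {1, ..., 92} have gcd(a, 93) = 1 and are units. So the nonzero zero-divisors are exactly the 32 values of a appearing in this scan.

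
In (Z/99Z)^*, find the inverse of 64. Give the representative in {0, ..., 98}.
Apply the extended Euclidean algorithm to (99, 64), tracking rows (r, s, t) with s·99 + t·64 = r. Each division r_prev = q·r_cur + r_new produces the new row as (previous row) − q·(current row):
  row A: (99, 1, 0)   [1·99 + 0·64 = 99]
  row B: (64, 0, 1)   [0·99 + 1·64 = 64]
  99 = 1·64 + 35   → row C = row A − 1·row B = (35, 1, −1)   [check: 1·99 − 1·64 = 35]
  64 = 1·35 + 29   → row D = row B − 1·row C = (29, −1, 2)   [check: −1·99 + 2·64 = 29]
  35 = 1·29 + 6   → row E = row C − 1·row D = (6, 2, −3)   [check: 2·99 − 3·64 = 6]
  29 = 4·6 + 5   → row F = row D − 4·row E = (5, −9, 14)   [check: −9·99 + 14·64 = 5]
  6 = 1·5 + 1   → row G = row E − 1·row F = (1, 11, −17)   [check: 11·99 − 17·64 = 1]
  5 = 5·1 + 0   → remainder 0, stop. gcd = 1 (last nonzero row G).
The gcd is 1, so 64 is invertible mod 99. The last nonzero row gives 11·99 − 17·64 = 1, so t = −17. So 64^(−1) ≡ −17 ≡ 82 (mod 99). Verify: 64 · 82 = 5248 ≡ 1 (mod 99). ✓

Final answer: 64^(−1) ≡ 82 (mod 99)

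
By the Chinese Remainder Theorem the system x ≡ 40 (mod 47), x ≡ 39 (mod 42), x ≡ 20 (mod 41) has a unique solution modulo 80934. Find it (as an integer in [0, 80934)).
x ≡ 80175 (mod 80934); the representative in [0, 80934) is 80175

The moduli 47, 42, 41 are pairwise coprime, so by the CRT there is a unique solution mod 47·42·41 = 80934.
Solve by successive substitution. Start with x ≡ 40 (mod 47).
  Combine with x ≡ 39 (mod 42): write x = 40 + 47·t and require 40 + 47·t ≡ 39 (mod 42), i.e. 47·t ≡ 39 − 40 ≡ 41 (mod 42). Since 47^(−1) ≡ 17 (mod 42) (47 ≡ 5 (mod 42)), t ≡ 17·41 ≡ 25 (mod 42). So x ≡ 40 + 47·25 = 1215 (mod 1974).
  Combine with x ≡ 20 (mod 41): write x = 1215 + 1974·t and require 1215 + 1974·t ≡ 20 (mod 41), i.e. 1974·t ≡ 20 − 1215 ≡ 35 (mod 41). Since 1974^(−1) ≡ 7 (mod 41) (1974 ≡ 6 (mod 41)), t ≡ 7·35 ≡ 40 (mod 41). So x ≡ 1215 + 1974·40 = 80175 (mod 80934).
Unique solution in [0, 80934): x = 80175.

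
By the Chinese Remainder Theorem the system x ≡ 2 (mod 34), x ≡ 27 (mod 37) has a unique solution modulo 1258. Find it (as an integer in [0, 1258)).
x ≡ 138 (mod 1258); the representative in [0, 1258) is 138

The moduli 34, 37 are pairwise coprime, so by the CRT there is a unique solution mod 34·37 = 1258.
Solve by successive substitution. Start with x ≡ 2 (mod 34).
  Combine with x ≡ 27 (mod 37): write x = 2 + 34·t and require 2 + 34·t ≡ 27 (mod 37), i.e. 34·t ≡ 27 − 2 ≡ 25 (mod 37). Since 34^(−1) ≡ 12 (mod 37), t ≡ 12·25 ≡ 4 (mod 37). So x ≡ 2 + 34·4 = 138 (mod 1258).
Unique solution in [0, 1258): x = 138.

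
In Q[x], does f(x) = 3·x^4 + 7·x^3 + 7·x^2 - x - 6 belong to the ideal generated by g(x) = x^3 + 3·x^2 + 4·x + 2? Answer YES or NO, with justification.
NO

In Q[x] the ideal (g) consists of all multiples of g, so f ∈ (g) iff g | f, i.e. iff the remainder of f on division by g is 0. Divide f by g (g is monic, so eliminate the leading term of the running remainder at each step):
  leading term 3·x^4: subtract (3·x)·g(x) = 3·x^4 + 9·x^3 + 12·x^2 + 6·x, leaving -2·x^3 - 5·x^2 - 7·x - 6
  leading term -2·x^3: subtract (-2)·g(x) = -2·x^3 - 6·x^2 - 8·x - 4, leaving x^2 + x - 2
The remainder r(x) = x^2 + x - 2 ≠ 0 (and deg r < deg g), so g ∤ f, i.e. f ∉ (g).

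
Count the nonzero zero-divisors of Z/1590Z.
In Z/1590Z each nonzero element is either a unit (gcd with 1590 is 1) or a zero-divisor (gcd > 1). The number of units is φ(1590): factorise 1590 = 2 · 3 · 5 · 53, so φ(1590) = (2 − 1) · (3 − 1) · (5 − 1) · (53 − 1) = 1 · 2 · 4 · 52 = 416. The nonzero elements number 1590 − 1 = 1589. Hence the nonzero zero-divisors number 1589 − 416 = 1173.

Final answer: Z/1590Z has 1173 nonzero zero-divisors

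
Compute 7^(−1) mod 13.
Apply the extended Euclidean algorithm to (13, 7), tracking rows (r, s, t) with s·13 + t·7 = r. Each division r_prev = q·r_cur + r_new produces the new row as (previous row) − q·(current row):
  row A: (13, 1, 0)   [1·13 + 0·7 = 13]
  row B: (7, 0, 1)   [0·13 + 1·7 = 7]
  13 = 1·7 + 6   → row C = row A − 1·row B = (6, 1, −1)   [check: 1·13 − 1·7 = 6]
  7 = 1·6 + 1   → row D = row B − 1·row C = (1, −1, 2)   [check: −1·13 + 2·7 = 1]
  6 = 6·1 + 0   → remainder 0, stop. gcd = 1 (last nonzero row D).
The gcd is 1, so 7 is invertible mod 13. The last nonzero row gives −1·13 + 2·7 = 1, so t = 2. So 7^(−1) ≡ 2 (mod 13). Verify: 7 · 2 = 14 ≡ 1 (mod 13). ✓

Final answer: 7^(−1) ≡ 2 (mod 13)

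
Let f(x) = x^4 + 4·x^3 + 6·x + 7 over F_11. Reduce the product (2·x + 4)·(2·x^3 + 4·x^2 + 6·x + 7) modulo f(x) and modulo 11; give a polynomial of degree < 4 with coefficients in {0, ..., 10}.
a · b ≡ 6·x^2 + 3·x (mod f(x))

Multiply as integer polynomials: a · b = 4·x^4 + 16·x^3 + 28·x^2 + 38·x + 28. Reducing coefficients mod 11: a · b ≡ 4·x^4 + 5·x^3 + 6·x^2 + 5·x + 6. Now divide by f(x) = x^4 + 4·x^3 + 6·x + 7 in F_11[x], eliminating the leading term at each step:
  leading term 4·x^4: subtract (4)·f(x) = 4·x^4 + 5·x^3 + 2·x + 6, leaving 6·x^2 + 3·x (coefficients mod 11)
The degree is now < 4, so this is the remainder. Hence a · b ≡ 6·x^2 + 3·x in F_11[x]/(f).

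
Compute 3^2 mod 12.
9

Use repeated squaring. Binary(2) = 10. Walk through the bits of the exponent 2 left-to-right: at each bit after the leading one, square the running value, then multiply by 3 if the bit is 1 (always reducing mod 12):
  bit 1 = 1 (leading): start with 3.
  bit 2 = 0: square 3^2 = 9 (mod 12).
Final value: 3^2 ≡ 9 (mod 12).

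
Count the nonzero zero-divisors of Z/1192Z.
Z/1192Z has 599 nonzero zero-divisors

In Z/1192Z each nonzero element is either a unit (gcd with 1192 is 1) or a zero-divisor (gcd > 1). The number of units is φ(1192): factorise 1192 = 2^3 · 149, so φ(1192) = (2^3 − 2^2) · (149 − 1) = 4 · 148 = 592. The nonzero elements number 1192 − 1 = 1191. Hence the nonzero zero-divisors number 1191 − 592 = 599.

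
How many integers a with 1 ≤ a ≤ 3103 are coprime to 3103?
2968

The number of a ∈ {1, ..., 3103} with gcd(a, 3103) = 1 is by definition Euler's totient φ(3103). φ is multiplicative, with φ(p^e) = p^e − p^(e−1). Factorise 3103 = 29 · 107. Then
  φ(3103) = (29 − 1) · (107 − 1) = 28 · 106 = 2968.
So there are 2968 such integers.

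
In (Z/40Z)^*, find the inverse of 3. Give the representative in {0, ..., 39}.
3^(−1) ≡ 27 (mod 40)

Apply the extended Euclidean algorithm to (40, 3), tracking rows (r, s, t) with s·40 + t·3 = r. Each division r_prev = q·r_cur + r_new produces the new row as (previous row) − q·(current row):
  row A: (40, 1, 0)   [1·40 + 0·3 = 40]
  row B: (3, 0, 1)   [0·40 + 1·3 = 3]
  40 = 13·3 + 1   → row C = row A − 13·row B = (1, 1, −13)   [check: 1·40 − 13·3 = 1]
  3 = 3·1 + 0   → remainder 0, stop. gcd = 1 (last nonzero row C).
The gcd is 1, so 3 is invertible mod 40. The last nonzero row gives 1·40 − 13·3 = 1, so t = −13. So 3^(−1) ≡ −13 ≡ 27 (mod 40). Verify: 3 · 27 = 81 ≡ 1 (mod 40). ✓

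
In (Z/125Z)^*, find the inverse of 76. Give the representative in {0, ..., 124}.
Apply the extended Euclidean algorithm to (125, 76), tracking rows (r, s, t) with s·125 + t·76 = r. Each division r_prev = q·r_cur + r_new produces the new row as (previous row) − q·(current row):
  row A: (125, 1, 0)   [1·125 + 0·76 = 125]
  row B: (76, 0, 1)   [0·125 + 1·76 = 76]
  125 = 1·76 + 49   → row C = row A − 1·row B = (49, 1, −1)   [check: 1·125 − 1·76 = 49]
  76 = 1·49 + 27   → row D = row B − 1·row C = (27, −1, 2)   [check: −1·125 + 2·76 = 27]
  49 = 1·27 + 22   → row E = row C − 1·row D = (22, 2, −3)   [check: 2·125 − 3·76 = 22]
  27 = 1·22 + 5   → row F = row D − 1·row E = (5, −3, 5)   [check: −3·125 + 5·76 = 5]
  22 = 4·5 + 2   → row G = row E − 4·row F = (2, 14, −23)   [check: 14·125 − 23·76 = 2]
  5 = 2·2 + 1   → row H = row F − 2·row G = (1, −31, 51)   [check: −31·125 + 51·76 = 1]
  2 = 2·1 + 0   → remainder 0, stop. gcd = 1 (last nonzero row H).
The gcd is 1, so 76 is invertible mod 125. The last nonzero row gives −31·125 + 51·76 = 1, so t = 51. So 76^(−1) ≡ 51 (mod 125). Verify: 76 · 51 = 3876 ≡ 1 (mod 125). ✓

Final answer: 76^(−1) ≡ 51 (mod 125)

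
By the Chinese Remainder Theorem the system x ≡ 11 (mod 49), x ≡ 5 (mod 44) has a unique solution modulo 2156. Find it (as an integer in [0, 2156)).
The moduli 49, 44 are pairwise coprime, so by the CRT there is a unique solution mod 49·44 = 2156.
Solve by successive substitution. Start with x ≡ 11 (mod 49).
  Combine with x ≡ 5 (mod 44): write x = 11 + 49·t and require 11 + 49·t ≡ 5 (mod 44), i.e. 49·t ≡ 5 − 11 ≡ 38 (mod 44). Since 49^(−1) ≡ 9 (mod 44) (49 ≡ 5 (mod 44)), t ≡ 9·38 ≡ 34 (mod 44). So x ≡ 11 + 49·34 = 1677 (mod 2156).
Unique solution in [0, 2156): x = 1677.

Final answer: x ≡ 1677 (mod 2156); the representative in [0, 2156) is 1677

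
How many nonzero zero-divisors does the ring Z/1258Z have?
Z/1258Z has 681 nonzero zero-divisors

In Z/1258Z each nonzero element is either a unit (gcd with 1258 is 1) or a zero-divisor (gcd > 1). The number of units is φ(1258): factorise 1258 = 2 · 17 · 37, so φ(1258) = (2 − 1) · (17 − 1) · (37 − 1) = 1 · 16 · 36 = 576. The nonzero elements number 1258 − 1 = 1257. Hence the nonzero zero-divisors number 1257 − 576 = 681.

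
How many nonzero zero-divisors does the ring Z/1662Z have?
In Z/1662Z each nonzero element is either a unit (gcd with 1662 is 1) or a zero-divisor (gcd > 1). The number of units is φ(1662): factorise 1662 = 2 · 3 · 277, so φ(1662) = (2 − 1) · (3 − 1) · (277 − 1) = 1 · 2 · 276 = 552. The nonzero elements number 1662 − 1 = 1661. Hence the nonzero zero-divisors number 1661 − 552 = 1109.

Final answer: Z/1662Z has 1109 nonzero zero-divisors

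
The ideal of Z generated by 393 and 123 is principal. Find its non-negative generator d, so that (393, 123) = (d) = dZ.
(393, 123) = (3); d = 3

In the PID Z, (a, b) is generated by gcd(a, b). Compute gcd(393, 123) with the extended Euclidean algorithm, tracking rows (r, s, t) with s·393 + t·123 = r:
  row A: (393, 1, 0)   [1·393 + 0·123 = 393]
  row B: (123, 0, 1)   [0·393 + 1·123 = 123]
  393 = 3·123 + 24   → row C = row A − 3·row B = (24, 1, −3)   [check: 1·393 − 3·123 = 24]
  123 = 5·24 + 3   → row D = row B − 5·row C = (3, −5, 16)   [check: −5·393 + 16·123 = 3]
  24 = 8·3 + 0   → remainder 0, stop. gcd = 3 (last nonzero row D).
So gcd(393, 123) = 3, with Bézout identity −5·393 + 16·123 = 3. Containment (⊇): the Bézout identity exhibits 3 as an element of (393, 123), giving (3) ⊆ (393, 123). Containment (⊆): since 3 | 393 and 3 | 123 (393 = 3·131, 123 = 3·41), every Z-linear combination of 393 and 123 is divisible by 3, so (393, 123) ⊆ (3). Therefore (393, 123) = (3), d = 3.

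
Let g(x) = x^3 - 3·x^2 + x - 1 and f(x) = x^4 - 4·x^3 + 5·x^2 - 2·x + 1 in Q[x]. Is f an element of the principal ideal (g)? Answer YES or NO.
NO

In Q[x] the ideal (g) consists of all multiples of g, so f ∈ (g) iff g | f, i.e. iff the remainder of f on division by g is 0. Divide f by g (g is monic, so eliminate the leading term of the running remainder at each step):
  leading term x^4: subtract (x)·g(x) = x^4 - 3·x^3 + x^2 - x, leaving -x^3 + 4·x^2 - x + 1
  leading term -x^3: subtract (-1)·g(x) = -x^3 + 3·x^2 - x + 1, leaving x^2
The remainder r(x) = x^2 ≠ 0 (and deg r < deg g), so g ∤ f, i.e. f ∉ (g).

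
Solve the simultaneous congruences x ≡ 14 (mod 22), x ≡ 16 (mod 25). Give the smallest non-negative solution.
x ≡ 366 (mod 550); the representative in [0, 550) is 366

The moduli 22, 25 are pairwise coprime, so by the CRT there is a unique solution mod 22·25 = 550.
Solve by successive substitution. Start with x ≡ 14 (mod 22).
  Combine with x ≡ 16 (mod 25): write x = 14 + 22·t and require 14 + 22·t ≡ 16 (mod 25), i.e. 22·t ≡ 16 − 14 ≡ 2 (mod 25). Since 22^(−1) ≡ 8 (mod 25), t ≡ 8·2 ≡ 16 (mod 25). So x ≡ 14 + 22·16 = 366 (mod 550).
Unique solution in [0, 550): x = 366.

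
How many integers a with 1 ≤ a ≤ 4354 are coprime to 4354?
1860

The number of a ∈ {1, ..., 4354} with gcd(a, 4354) = 1 is by definition Euler's totient φ(4354). φ is multiplicative, with φ(p^e) = p^e − p^(e−1). Factorise 4354 = 2 · 7 · 311. Then
  φ(4354) = (2 − 1) · (7 − 1) · (311 − 1) = 1 · 6 · 310 = 1860.
So there are 1860 such integers.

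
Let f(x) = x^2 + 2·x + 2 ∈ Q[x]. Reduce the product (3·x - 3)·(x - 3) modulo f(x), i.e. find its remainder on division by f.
a · b ≡ 3 - 18·x (mod f(x))

First multiply in Q[x] without reducing: a · b = 3·x^2 - 12·x + 9. Now divide by f(x) = x^2 + 2·x + 2, eliminating the leading term at each step:
  leading term 3·x^2: subtract (3)·f(x) = 3·x^2 + 6·x + 6, leaving 3 - 18·x
The degree is now < 2, so this is the remainder. Hence a · b ≡ 3 - 18·x in Q[x]/(f).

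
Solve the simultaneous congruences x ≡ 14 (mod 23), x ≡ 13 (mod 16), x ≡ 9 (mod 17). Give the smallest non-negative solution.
x ≡ 2797 (mod 6256); the representative in [0, 6256) is 2797

The moduli 23, 16, 17 are pairwise coprime, so by the CRT there is a unique solution mod 23·16·17 = 6256.
Solve by successive substitution. Start with x ≡ 14 (mod 23).
  Combine with x ≡ 13 (mod 16): write x = 14 + 23·t and require 14 + 23·t ≡ 13 (mod 16), i.e. 23·t ≡ 13 − 14 ≡ 15 (mod 16). Since 23^(−1) ≡ 7 (mod 16) (23 ≡ 7 (mod 16)), t ≡ 7·15 ≡ 9 (mod 16). So x ≡ 14 + 23·9 = 221 (mod 368).
  Combine with x ≡ 9 (mod 17): write x = 221 + 368·t and require 221 + 368·t ≡ 9 (mod 17), i.e. 368·t ≡ 9 − 221 ≡ 9 (mod 17). Since 368^(−1) ≡ 14 (mod 17) (368 ≡ 11 (mod 17)), t ≡ 14·9 ≡ 7 (mod 17). So x ≡ 221 + 368·7 = 2797 (mod 6256).
Unique solution in [0, 6256): x = 2797.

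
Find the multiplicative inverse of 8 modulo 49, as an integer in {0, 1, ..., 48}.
Apply the extended Euclidean algorithm to (49, 8), tracking rows (r, s, t) with s·49 + t·8 = r. Each division r_prev = q·r_cur + r_new produces the new row as (previous row) − q·(current row):
  row A: (49, 1, 0)   [1·49 + 0·8 = 49]
  row B: (8, 0, 1)   [0·49 + 1·8 = 8]
  49 = 6·8 + 1   → row C = row A − 6·row B = (1, 1, −6)   [check: 1·49 − 6·8 = 1]
  8 = 8·1 + 0   → remainder 0, stop. gcd = 1 (last nonzero row C).
The gcd is 1, so 8 is invertible mod 49. The last nonzero row gives 1·49 − 6·8 = 1, so t = −6. So 8^(−1) ≡ −6 ≡ 43 (mod 49). Verify: 8 · 43 = 344 ≡ 1 (mod 49). ✓

Final answer: 8^(−1) ≡ 43 (mod 49)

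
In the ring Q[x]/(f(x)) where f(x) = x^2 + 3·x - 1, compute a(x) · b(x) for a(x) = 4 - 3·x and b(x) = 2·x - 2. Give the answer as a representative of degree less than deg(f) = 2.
First multiply in Q[x] without reducing: a · b = -6·x^2 + 14·x - 8. Now divide by f(x) = x^2 + 3·x - 1, eliminating the leading term at each step:
  leading term -6·x^2: subtract (-6)·f(x) = -6·x^2 - 18·x + 6, leaving 32·x - 14
The degree is now < 2, so this is the remainder. Hence a · b ≡ 32·x - 14 in Q[x]/(f).

Final answer: a · b ≡ 32·x - 14 (mod f(x))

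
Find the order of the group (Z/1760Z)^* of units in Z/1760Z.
|(Z/1760Z)^*| = 640

(Z/1760Z)^* consists of the classes a with gcd(a, 1760) = 1, so its order is φ(1760). φ is multiplicative, with φ(p^e) = p^e − p^(e−1). Factorise 1760 = 2^5 · 5 · 11. Then
  φ(1760) = (2^5 − 2^4) · (5 − 1) · (11 − 1) = 16 · 4 · 10 = 640.
Thus |(Z/1760Z)^*| = 640.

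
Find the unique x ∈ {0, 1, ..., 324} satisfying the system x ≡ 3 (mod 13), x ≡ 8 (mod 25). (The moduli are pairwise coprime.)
x ≡ 133 (mod 325); the representative in [0, 325) is 133

The moduli 13, 25 are pairwise coprime, so by the CRT there is a unique solution mod 13·25 = 325.
Solve by successive substitution. Start with x ≡ 3 (mod 13).
  Combine with x ≡ 8 (mod 25): write x = 3 + 13·t and require 3 + 13·t ≡ 8 (mod 25), i.e. 13·t ≡ 8 − 3 ≡ 5 (mod 25). Since 13^(−1) ≡ 2 (mod 25), t ≡ 2·5 ≡ 10 (mod 25). So x ≡ 3 + 13·10 = 133 (mod 325).
Unique solution in [0, 325): x = 133.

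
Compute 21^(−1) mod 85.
21^(−1) ≡ 81 (mod 85)

Apply the extended Euclidean algorithm to (85, 21), tracking rows (r, s, t) with s·85 + t·21 = r. Each division r_prev = q·r_cur + r_new produces the new row as (previous row) − q·(current row):
  row A: (85, 1, 0)   [1·85 + 0·21 = 85]
  row B: (21, 0, 1)   [0·85 + 1·21 = 21]
  85 = 4·21 + 1   → row C = row A − 4·row B = (1, 1, −4)   [check: 1·85 − 4·21 = 1]
  21 = 21·1 + 0   → remainder 0, stop. gcd = 1 (last nonzero row C).
The gcd is 1, so 21 is invertible mod 85. The last nonzero row gives 1·85 − 4·21 = 1, so t = −4. So 21^(−1) ≡ −4 ≡ 81 (mod 85). Verify: 21 · 81 = 1701 ≡ 1 (mod 85). ✓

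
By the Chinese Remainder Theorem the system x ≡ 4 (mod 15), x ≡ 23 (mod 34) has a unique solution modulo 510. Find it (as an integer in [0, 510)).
x ≡ 499 (mod 510); the representative in [0, 510) is 499

The moduli 15, 34 are pairwise coprime, so by the CRT there is a unique solution mod 15·34 = 510.
Solve by successive substitution. Start with x ≡ 4 (mod 15).
  Combine with x ≡ 23 (mod 34): write x = 4 + 15·t and require 4 + 15·t ≡ 23 (mod 34), i.e. 15·t ≡ 23 − 4 ≡ 19 (mod 34). Since 15^(−1) ≡ 25 (mod 34), t ≡ 25·19 ≡ 33 (mod 34). So x ≡ 4 + 15·33 = 499 (mod 510).
Unique solution in [0, 510): x = 499.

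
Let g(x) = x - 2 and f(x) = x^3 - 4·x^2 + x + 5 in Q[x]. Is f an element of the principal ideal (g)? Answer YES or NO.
NO

In Q[x] the ideal (g) consists of all multiples of g, so f ∈ (g) iff g | f, i.e. iff the remainder of f on division by g is 0. Divide f by g (g is monic, so eliminate the leading term of the running remainder at each step):
  leading term x^3: subtract (x^2)·g(x) = x^3 - 2·x^2, leaving -2·x^2 + x + 5
  leading term -2·x^2: subtract (-2·x)·g(x) = -2·x^2 + 4·x, leaving 5 - 3·x
  leading term -3·x: subtract (-3)·g(x) = 6 - 3·x, leaving -1
The remainder r(x) = -1 ≠ 0 (and deg r < deg g), so g ∤ f, i.e. f ∉ (g).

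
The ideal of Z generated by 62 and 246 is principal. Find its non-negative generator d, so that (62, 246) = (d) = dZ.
In the PID Z, (a, b) is generated by gcd(a, b). Compute gcd(246, 62) with the extended Euclidean algorithm, tracking rows (r, s, t) with s·246 + t·62 = r:
  row A: (246, 1, 0)   [1·246 + 0·62 = 246]
  row B: (62, 0, 1)   [0·246 + 1·62 = 62]
  246 = 3·62 + 60   → row C = row A − 3·row B = (60, 1, −3)   [check: 1·246 − 3·62 = 60]
  62 = 1·60 + 2   → row D = row B − 1·row C = (2, −1, 4)   [check: −1·246 + 4·62 = 2]
  60 = 30·2 + 0   → remainder 0, stop. gcd = 2 (last nonzero row D).
So gcd(62, 246) = 2, with Bézout identity −1·246 + 4·62 = 2. Containment (⊇): the Bézout identity exhibits 2 as an element of (62, 246), giving (2) ⊆ (62, 246). Containment (⊆): since 2 | 62 and 2 | 246 (62 = 2·31, 246 = 2·123), every Z-linear combination of 62 and 246 is divisible by 2, so (62, 246) ⊆ (2). Therefore (62, 246) = (2), d = 2.

Final answer: (62, 246) = (2); d = 2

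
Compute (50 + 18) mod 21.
Reduce the summands first: 50 ≡ 8 (mod 21), so 50 + 18 ≡ 8 + 18 (mod 21). 8 + 18 = 26; 26 = 1·21 + 5, so (50 + 18) mod 21 = 5.

Final answer: 5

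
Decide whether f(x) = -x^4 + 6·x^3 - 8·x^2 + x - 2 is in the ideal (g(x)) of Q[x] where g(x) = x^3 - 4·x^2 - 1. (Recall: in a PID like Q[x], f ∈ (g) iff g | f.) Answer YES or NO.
YES

In Q[x] the ideal (g) consists of all multiples of g, so f ∈ (g) iff g | f, i.e. iff the remainder of f on division by g is 0. Divide f by g (g is monic, so eliminate the leading term of the running remainder at each step):
  leading term -x^4: subtract (-x)·g(x) = -x^4 + 4·x^3 + x, leaving 2·x^3 - 8·x^2 - 2
  leading term 2·x^3: subtract (2)·g(x) = 2·x^3 - 8·x^2 - 2, leaving 0
The remainder is 0, so f(x) = g(x) · h(x) with h(x) = 2 - x. Hence g | f, i.e. f ∈ (g).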